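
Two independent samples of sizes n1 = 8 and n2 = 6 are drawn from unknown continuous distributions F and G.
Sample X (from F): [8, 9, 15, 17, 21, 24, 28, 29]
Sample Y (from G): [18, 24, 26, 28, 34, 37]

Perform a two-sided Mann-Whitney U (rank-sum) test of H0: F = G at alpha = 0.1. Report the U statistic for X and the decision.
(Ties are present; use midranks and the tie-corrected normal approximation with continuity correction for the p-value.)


Step 1: Combine and sort all 14 observations; assign midranks.
sorted (value, group): (8,X), (9,X), (15,X), (17,X), (18,Y), (21,X), (24,X), (24,Y), (26,Y), (28,X), (28,Y), (29,X), (34,Y), (37,Y)
ranks: 8->1, 9->2, 15->3, 17->4, 18->5, 21->6, 24->7.5, 24->7.5, 26->9, 28->10.5, 28->10.5, 29->12, 34->13, 37->14
Step 2: Rank sum for X: R1 = 1 + 2 + 3 + 4 + 6 + 7.5 + 10.5 + 12 = 46.
Step 3: U_X = R1 - n1(n1+1)/2 = 46 - 8*9/2 = 46 - 36 = 10.
       U_Y = n1*n2 - U_X = 48 - 10 = 38.
Step 4: Ties are present, so use the tie-corrected normal approximation (with continuity correction) for the p-value.
Step 5: p-value = 0.080692; compare to alpha = 0.1. reject H0.

U_X = 10, p = 0.080692, reject H0 at alpha = 0.1.


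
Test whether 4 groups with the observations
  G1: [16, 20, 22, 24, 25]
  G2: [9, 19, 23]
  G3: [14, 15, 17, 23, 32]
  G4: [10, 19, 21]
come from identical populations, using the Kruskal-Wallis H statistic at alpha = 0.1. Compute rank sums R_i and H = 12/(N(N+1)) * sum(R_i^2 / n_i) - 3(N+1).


Step 1: Combine all N = 16 observations and assign midranks.
sorted (value, group, rank): (9,G2,1), (10,G4,2), (14,G3,3), (15,G3,4), (16,G1,5), (17,G3,6), (19,G2,7.5), (19,G4,7.5), (20,G1,9), (21,G4,10), (22,G1,11), (23,G2,12.5), (23,G3,12.5), (24,G1,14), (25,G1,15), (32,G3,16)
Step 2: Sum ranks within each group.
R_1 = 54 (n_1 = 5)
R_2 = 21 (n_2 = 3)
R_3 = 41.5 (n_3 = 5)
R_4 = 19.5 (n_4 = 3)
Step 3: H = 12/(N(N+1)) * sum(R_i^2/n_i) - 3(N+1)
     = 12/(16*17) * (54^2/5 + 21^2/3 + 41.5^2/5 + 19.5^2/3) - 3*17
     = 0.044118 * 1201.4 - 51
     = 2.002941.
Step 4: Ties present; correction factor C = 1 - 12/(16^3 - 16) = 0.997059. Corrected H = 2.002941 / 0.997059 = 2.008850.
Step 5: Under H0, H ~ chi^2(3); p-value = 0.570572.
Step 6: alpha = 0.1. fail to reject H0.

H = 2.0088, df = 3, p = 0.570572, fail to reject H0.


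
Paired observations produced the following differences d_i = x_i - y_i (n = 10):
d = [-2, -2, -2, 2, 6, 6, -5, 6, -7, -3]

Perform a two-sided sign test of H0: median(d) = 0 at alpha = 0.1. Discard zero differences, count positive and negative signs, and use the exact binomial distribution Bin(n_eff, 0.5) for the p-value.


Step 1: Discard zero differences. Original n = 10; n_eff = number of nonzero differences = 10.
Nonzero differences (with sign): -2, -2, -2, +2, +6, +6, -5, +6, -7, -3
Step 2: Count signs: positive = 4, negative = 6.
Step 3: Under H0: P(positive) = 0.5, so the number of positives S ~ Bin(10, 0.5).
Step 4: Two-sided exact p-value = sum of Bin(10,0.5) probabilities at or below the observed probability = 0.753906.
Step 5: alpha = 0.1. fail to reject H0.

n_eff = 10, pos = 4, neg = 6, p = 0.753906, fail to reject H0.


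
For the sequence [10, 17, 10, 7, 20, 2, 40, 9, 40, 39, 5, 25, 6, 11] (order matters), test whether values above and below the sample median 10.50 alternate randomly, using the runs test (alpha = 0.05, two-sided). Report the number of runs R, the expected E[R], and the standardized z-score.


Step 1: Compute median = 10.50; label A = above, B = below.
Labels in order: BABBABABAABABA  (n_A = 7, n_B = 7)
Step 2: Count runs R = 12.
Step 3: Under H0 (random ordering), E[R] = 2*n_A*n_B/(n_A+n_B) + 1 = 2*7*7/14 + 1 = 8.0000.
        Var[R] = 2*n_A*n_B*(2*n_A*n_B - n_A - n_B) / ((n_A+n_B)^2 * (n_A+n_B-1)) = 8232/2548 = 3.2308.
        SD[R] = 1.7974.
Step 4: Continuity-corrected z = (R - 0.5 - E[R]) / SD[R] = (12 - 0.5 - 8.0000) / 1.7974 = 1.9472.
Step 5: Two-sided p-value via normal approximation = 2*(1 - Phi(|z|)) = 0.051508.
Step 6: alpha = 0.05. fail to reject H0.

R = 12, z = 1.9472, p = 0.051508, fail to reject H0.


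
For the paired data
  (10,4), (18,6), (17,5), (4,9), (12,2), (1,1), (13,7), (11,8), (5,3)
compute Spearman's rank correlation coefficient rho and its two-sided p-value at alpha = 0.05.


Step 1: Rank x and y separately (midranks; no ties here).
rank(x): 10->4, 18->9, 17->8, 4->2, 12->6, 1->1, 13->7, 11->5, 5->3
rank(y): 4->4, 6->6, 5->5, 9->9, 2->2, 1->1, 7->7, 8->8, 3->3
Step 2: d_i = R_x(i) - R_y(i); compute d_i^2.
  (4-4)^2=0, (9-6)^2=9, (8-5)^2=9, (2-9)^2=49, (6-2)^2=16, (1-1)^2=0, (7-7)^2=0, (5-8)^2=9, (3-3)^2=0
sum(d^2) = 92.
Step 3: rho = 1 - 6*92 / (9*(9^2 - 1)) = 1 - 552/720 = 0.233333.
Step 4: Under H0, t = rho * sqrt((n-2)/(1-rho^2)) = 0.6349 ~ t(7).
Step 5: Two-sided p-value from the t-distribution with 7 df = 0.545699.
Step 6: alpha = 0.05. fail to reject H0.

rho = 0.2333, p = 0.545699, fail to reject H0 at alpha = 0.05.


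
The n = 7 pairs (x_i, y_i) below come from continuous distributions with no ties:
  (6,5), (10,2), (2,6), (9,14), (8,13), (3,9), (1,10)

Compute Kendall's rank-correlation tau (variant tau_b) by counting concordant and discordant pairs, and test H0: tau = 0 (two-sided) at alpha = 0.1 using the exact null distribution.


Step 1: Enumerate the 21 unordered pairs (i,j) with i<j and classify each by sign(x_j-x_i) * sign(y_j-y_i).
  (1,2):dx=+4,dy=-3->D; (1,3):dx=-4,dy=+1->D; (1,4):dx=+3,dy=+9->C; (1,5):dx=+2,dy=+8->C
  (1,6):dx=-3,dy=+4->D; (1,7):dx=-5,dy=+5->D; (2,3):dx=-8,dy=+4->D; (2,4):dx=-1,dy=+12->D
  (2,5):dx=-2,dy=+11->D; (2,6):dx=-7,dy=+7->D; (2,7):dx=-9,dy=+8->D; (3,4):dx=+7,dy=+8->C
  (3,5):dx=+6,dy=+7->C; (3,6):dx=+1,dy=+3->C; (3,7):dx=-1,dy=+4->D; (4,5):dx=-1,dy=-1->C
  (4,6):dx=-6,dy=-5->C; (4,7):dx=-8,dy=-4->C; (5,6):dx=-5,dy=-4->C; (5,7):dx=-7,dy=-3->C
  (6,7):dx=-2,dy=+1->D
Step 2: C = 10, D = 11, total pairs = 21.
Step 3: tau = (C - D)/(n(n-1)/2) = (10 - 11)/21 = -0.047619.
Step 4: Exact two-sided p-value (enumerate n! = 5040 permutations of y under H0): p = 1.000000.
Step 5: alpha = 0.1. fail to reject H0.

tau_b = -0.0476 (C=10, D=11), p = 1.000000, fail to reject H0.


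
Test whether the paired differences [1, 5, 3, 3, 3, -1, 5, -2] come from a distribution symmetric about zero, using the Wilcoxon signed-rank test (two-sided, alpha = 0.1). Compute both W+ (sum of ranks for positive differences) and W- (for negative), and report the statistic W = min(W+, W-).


Step 1: Drop any zero differences (none here) and take |d_i|.
|d| = [1, 5, 3, 3, 3, 1, 5, 2]
Step 2: Midrank |d_i| (ties get averaged ranks).
ranks: |1|->1.5, |5|->7.5, |3|->5, |3|->5, |3|->5, |1|->1.5, |5|->7.5, |2|->3
Step 3: Attach original signs; sum ranks with positive sign and with negative sign.
W+ = 1.5 + 7.5 + 5 + 5 + 5 + 7.5 = 31.5
W- = 1.5 + 3 = 4.5
(Check: W+ + W- = 36 should equal n(n+1)/2 = 36.)
Step 4: Test statistic W = min(W+, W-) = 4.5.
Step 5: Ties in |d|, so use the tie-corrected normal approximation.
        E[W] = n(n+1)/4 = 8*9/4 = 18.
        Tie groups: |d|=1 (t=2), |d|=3 (t=3), |d|=5 (t=2); sum(t^3 - t) = 36.
        Var[W] = n(n+1)(2n+1)/24 - sum(t^3-t)/48 = 1224/24 - 36/48 = 50.25.
        z = (W - E[W]) / sqrt(Var[W]) = (4.5 - 18) / 7.0887 = -1.9044.
        Two-sided p = 2*Phi(z) = 0.056854.
Step 6: alpha = 0.1. reject H0.

W+ = 31.5, W- = 4.5, W = min = 4.5, p = 0.056854, reject H0.


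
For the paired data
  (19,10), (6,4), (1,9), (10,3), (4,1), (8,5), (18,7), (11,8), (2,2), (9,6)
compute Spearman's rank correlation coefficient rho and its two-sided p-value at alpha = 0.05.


Step 1: Rank x and y separately (midranks; no ties here).
rank(x): 19->10, 6->4, 1->1, 10->7, 4->3, 8->5, 18->9, 11->8, 2->2, 9->6
rank(y): 10->10, 4->4, 9->9, 3->3, 1->1, 5->5, 7->7, 8->8, 2->2, 6->6
Step 2: d_i = R_x(i) - R_y(i); compute d_i^2.
  (10-10)^2=0, (4-4)^2=0, (1-9)^2=64, (7-3)^2=16, (3-1)^2=4, (5-5)^2=0, (9-7)^2=4, (8-8)^2=0, (2-2)^2=0, (6-6)^2=0
sum(d^2) = 88.
Step 3: rho = 1 - 6*88 / (10*(10^2 - 1)) = 1 - 528/990 = 0.466667.
Step 4: Under H0, t = rho * sqrt((n-2)/(1-rho^2)) = 1.4924 ~ t(8).
Step 5: Two-sided p-value from the t-distribution with 8 df = 0.173939.
Step 6: alpha = 0.05. fail to reject H0.

rho = 0.4667, p = 0.173939, fail to reject H0 at alpha = 0.05.


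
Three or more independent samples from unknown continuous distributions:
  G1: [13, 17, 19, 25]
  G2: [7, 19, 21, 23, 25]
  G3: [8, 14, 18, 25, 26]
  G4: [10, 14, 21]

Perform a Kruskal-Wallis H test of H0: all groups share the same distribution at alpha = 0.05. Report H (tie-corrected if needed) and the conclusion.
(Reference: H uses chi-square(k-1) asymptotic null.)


Step 1: Combine all N = 17 observations and assign midranks.
sorted (value, group, rank): (7,G2,1), (8,G3,2), (10,G4,3), (13,G1,4), (14,G3,5.5), (14,G4,5.5), (17,G1,7), (18,G3,8), (19,G1,9.5), (19,G2,9.5), (21,G2,11.5), (21,G4,11.5), (23,G2,13), (25,G1,15), (25,G2,15), (25,G3,15), (26,G3,17)
Step 2: Sum ranks within each group.
R_1 = 35.5 (n_1 = 4)
R_2 = 50 (n_2 = 5)
R_3 = 47.5 (n_3 = 5)
R_4 = 20 (n_4 = 3)
Step 3: H = 12/(N(N+1)) * sum(R_i^2/n_i) - 3(N+1)
     = 12/(17*18) * (35.5^2/4 + 50^2/5 + 47.5^2/5 + 20^2/3) - 3*18
     = 0.039216 * 1399.65 - 54
     = 0.888072.
Step 4: Ties present; correction factor C = 1 - 42/(17^3 - 17) = 0.991422. Corrected H = 0.888072 / 0.991422 = 0.895756.
Step 5: Under H0, H ~ chi^2(3); p-value = 0.826452.
Step 6: alpha = 0.05. fail to reject H0.

H = 0.8958, df = 3, p = 0.826452, fail to reject H0.


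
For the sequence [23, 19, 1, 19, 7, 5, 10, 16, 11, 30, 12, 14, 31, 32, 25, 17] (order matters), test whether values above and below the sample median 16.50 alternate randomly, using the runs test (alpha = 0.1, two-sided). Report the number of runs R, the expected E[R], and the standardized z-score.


Step 1: Compute median = 16.50; label A = above, B = below.
Labels in order: AABABBBBBABBAAAA  (n_A = 8, n_B = 8)
Step 2: Count runs R = 7.
Step 3: Under H0 (random ordering), E[R] = 2*n_A*n_B/(n_A+n_B) + 1 = 2*8*8/16 + 1 = 9.0000.
        Var[R] = 2*n_A*n_B*(2*n_A*n_B - n_A - n_B) / ((n_A+n_B)^2 * (n_A+n_B-1)) = 14336/3840 = 3.7333.
        SD[R] = 1.9322.
Step 4: Continuity-corrected z = (R + 0.5 - E[R]) / SD[R] = (7 + 0.5 - 9.0000) / 1.9322 = -0.7763.
Step 5: Two-sided p-value via normal approximation = 2*(1 - Phi(|z|)) = 0.437558.
Step 6: alpha = 0.1. fail to reject H0.

R = 7, z = -0.7763, p = 0.437558, fail to reject H0.


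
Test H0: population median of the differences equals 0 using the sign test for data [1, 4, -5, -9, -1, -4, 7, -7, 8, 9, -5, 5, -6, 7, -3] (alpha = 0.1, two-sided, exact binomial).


Step 1: Discard zero differences. Original n = 15; n_eff = number of nonzero differences = 15.
Nonzero differences (with sign): +1, +4, -5, -9, -1, -4, +7, -7, +8, +9, -5, +5, -6, +7, -3
Step 2: Count signs: positive = 7, negative = 8.
Step 3: Under H0: P(positive) = 0.5, so the number of positives S ~ Bin(15, 0.5).
Step 4: Two-sided exact p-value = sum of Bin(15,0.5) probabilities at or below the observed probability = 1.000000.
Step 5: alpha = 0.1. fail to reject H0.

n_eff = 15, pos = 7, neg = 8, p = 1.000000, fail to reject H0.


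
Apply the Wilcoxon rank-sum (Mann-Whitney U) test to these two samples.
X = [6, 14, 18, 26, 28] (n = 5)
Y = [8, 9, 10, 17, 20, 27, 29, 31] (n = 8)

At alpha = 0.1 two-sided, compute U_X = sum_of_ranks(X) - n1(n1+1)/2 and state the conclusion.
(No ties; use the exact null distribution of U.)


Step 1: Combine and sort all 13 observations; assign midranks.
sorted (value, group): (6,X), (8,Y), (9,Y), (10,Y), (14,X), (17,Y), (18,X), (20,Y), (26,X), (27,Y), (28,X), (29,Y), (31,Y)
ranks: 6->1, 8->2, 9->3, 10->4, 14->5, 17->6, 18->7, 20->8, 26->9, 27->10, 28->11, 29->12, 31->13
Step 2: Rank sum for X: R1 = 1 + 5 + 7 + 9 + 11 = 33.
Step 3: U_X = R1 - n1(n1+1)/2 = 33 - 5*6/2 = 33 - 15 = 18.
       U_Y = n1*n2 - U_X = 40 - 18 = 22.
Step 4: No ties, so the exact null distribution of U (based on enumerating the C(13,5) = 1287 equally likely rank assignments) gives the two-sided p-value.
Step 5: p-value = 0.832945; compare to alpha = 0.1. fail to reject H0.

U_X = 18, p = 0.832945, fail to reject H0 at alpha = 0.1.


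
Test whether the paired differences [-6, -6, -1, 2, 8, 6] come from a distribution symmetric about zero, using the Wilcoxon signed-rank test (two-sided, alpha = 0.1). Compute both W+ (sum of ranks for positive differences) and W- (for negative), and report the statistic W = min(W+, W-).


Step 1: Drop any zero differences (none here) and take |d_i|.
|d| = [6, 6, 1, 2, 8, 6]
Step 2: Midrank |d_i| (ties get averaged ranks).
ranks: |6|->4, |6|->4, |1|->1, |2|->2, |8|->6, |6|->4
Step 3: Attach original signs; sum ranks with positive sign and with negative sign.
W+ = 2 + 6 + 4 = 12
W- = 4 + 4 + 1 = 9
(Check: W+ + W- = 21 should equal n(n+1)/2 = 21.)
Step 4: Test statistic W = min(W+, W-) = 9.
Step 5: Ties in |d|, so use the tie-corrected normal approximation.
        E[W] = n(n+1)/4 = 6*7/4 = 10.5.
        Tie groups: |d|=6 (t=3); sum(t^3 - t) = 24.
        Var[W] = n(n+1)(2n+1)/24 - sum(t^3-t)/48 = 546/24 - 24/48 = 22.25.
        z = (W - E[W]) / sqrt(Var[W]) = (9 - 10.5) / 4.7170 = -0.3180.
        Two-sided p = 2*Phi(z) = 0.750485.
Step 6: alpha = 0.1. fail to reject H0.

W+ = 12, W- = 9, W = min = 9, p = 0.750485, fail to reject H0.


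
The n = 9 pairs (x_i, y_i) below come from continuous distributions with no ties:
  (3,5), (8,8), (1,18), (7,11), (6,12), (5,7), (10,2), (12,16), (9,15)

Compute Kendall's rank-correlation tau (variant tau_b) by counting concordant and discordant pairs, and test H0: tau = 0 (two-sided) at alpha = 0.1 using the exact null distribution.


Step 1: Enumerate the 36 unordered pairs (i,j) with i<j and classify each by sign(x_j-x_i) * sign(y_j-y_i).
  (1,2):dx=+5,dy=+3->C; (1,3):dx=-2,dy=+13->D; (1,4):dx=+4,dy=+6->C; (1,5):dx=+3,dy=+7->C
  (1,6):dx=+2,dy=+2->C; (1,7):dx=+7,dy=-3->D; (1,8):dx=+9,dy=+11->C; (1,9):dx=+6,dy=+10->C
  (2,3):dx=-7,dy=+10->D; (2,4):dx=-1,dy=+3->D; (2,5):dx=-2,dy=+4->D; (2,6):dx=-3,dy=-1->C
  (2,7):dx=+2,dy=-6->D; (2,8):dx=+4,dy=+8->C; (2,9):dx=+1,dy=+7->C; (3,4):dx=+6,dy=-7->D
  (3,5):dx=+5,dy=-6->D; (3,6):dx=+4,dy=-11->D; (3,7):dx=+9,dy=-16->D; (3,8):dx=+11,dy=-2->D
  (3,9):dx=+8,dy=-3->D; (4,5):dx=-1,dy=+1->D; (4,6):dx=-2,dy=-4->C; (4,7):dx=+3,dy=-9->D
  (4,8):dx=+5,dy=+5->C; (4,9):dx=+2,dy=+4->C; (5,6):dx=-1,dy=-5->C; (5,7):dx=+4,dy=-10->D
  (5,8):dx=+6,dy=+4->C; (5,9):dx=+3,dy=+3->C; (6,7):dx=+5,dy=-5->D; (6,8):dx=+7,dy=+9->C
  (6,9):dx=+4,dy=+8->C; (7,8):dx=+2,dy=+14->C; (7,9):dx=-1,dy=+13->D; (8,9):dx=-3,dy=-1->C
Step 2: C = 19, D = 17, total pairs = 36.
Step 3: tau = (C - D)/(n(n-1)/2) = (19 - 17)/36 = 0.055556.
Step 4: Exact two-sided p-value (enumerate n! = 362880 permutations of y under H0): p = 0.919455.
Step 5: alpha = 0.1. fail to reject H0.

tau_b = 0.0556 (C=19, D=17), p = 0.919455, fail to reject H0.


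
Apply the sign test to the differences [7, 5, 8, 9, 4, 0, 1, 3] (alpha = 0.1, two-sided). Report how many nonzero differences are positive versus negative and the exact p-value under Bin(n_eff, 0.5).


Step 1: Discard zero differences. Original n = 8; n_eff = number of nonzero differences = 7.
Nonzero differences (with sign): +7, +5, +8, +9, +4, +1, +3
Step 2: Count signs: positive = 7, negative = 0.
Step 3: Under H0: P(positive) = 0.5, so the number of positives S ~ Bin(7, 0.5).
Step 4: Two-sided exact p-value = sum of Bin(7,0.5) probabilities at or below the observed probability = 0.015625.
Step 5: alpha = 0.1. reject H0.

n_eff = 7, pos = 7, neg = 0, p = 0.015625, reject H0.


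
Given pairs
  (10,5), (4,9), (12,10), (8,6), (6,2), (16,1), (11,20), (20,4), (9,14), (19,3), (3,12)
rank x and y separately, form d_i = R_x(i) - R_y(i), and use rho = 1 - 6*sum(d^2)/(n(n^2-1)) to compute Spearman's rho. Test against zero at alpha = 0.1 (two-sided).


Step 1: Rank x and y separately (midranks; no ties here).
rank(x): 10->6, 4->2, 12->8, 8->4, 6->3, 16->9, 11->7, 20->11, 9->5, 19->10, 3->1
rank(y): 5->5, 9->7, 10->8, 6->6, 2->2, 1->1, 20->11, 4->4, 14->10, 3->3, 12->9
Step 2: d_i = R_x(i) - R_y(i); compute d_i^2.
  (6-5)^2=1, (2-7)^2=25, (8-8)^2=0, (4-6)^2=4, (3-2)^2=1, (9-1)^2=64, (7-11)^2=16, (11-4)^2=49, (5-10)^2=25, (10-3)^2=49, (1-9)^2=64
sum(d^2) = 298.
Step 3: rho = 1 - 6*298 / (11*(11^2 - 1)) = 1 - 1788/1320 = -0.354545.
Step 4: Under H0, t = rho * sqrt((n-2)/(1-rho^2)) = -1.1375 ~ t(9).
Step 5: Two-sided p-value from the t-distribution with 9 df = 0.284693.
Step 6: alpha = 0.1. fail to reject H0.

rho = -0.3545, p = 0.284693, fail to reject H0 at alpha = 0.1.


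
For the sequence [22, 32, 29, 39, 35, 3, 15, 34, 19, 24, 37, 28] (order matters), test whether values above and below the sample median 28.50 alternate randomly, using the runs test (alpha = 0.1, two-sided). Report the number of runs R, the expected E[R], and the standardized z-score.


Step 1: Compute median = 28.50; label A = above, B = below.
Labels in order: BAAAABBABBAB  (n_A = 6, n_B = 6)
Step 2: Count runs R = 7.
Step 3: Under H0 (random ordering), E[R] = 2*n_A*n_B/(n_A+n_B) + 1 = 2*6*6/12 + 1 = 7.0000.
        Var[R] = 2*n_A*n_B*(2*n_A*n_B - n_A - n_B) / ((n_A+n_B)^2 * (n_A+n_B-1)) = 4320/1584 = 2.7273.
        SD[R] = 1.6514.
Step 4: R = E[R], so z = 0 with no continuity correction.
Step 5: Two-sided p-value via normal approximation = 2*(1 - Phi(|z|)) = 1.000000.
Step 6: alpha = 0.1. fail to reject H0.

R = 7, z = 0.0000, p = 1.000000, fail to reject H0.


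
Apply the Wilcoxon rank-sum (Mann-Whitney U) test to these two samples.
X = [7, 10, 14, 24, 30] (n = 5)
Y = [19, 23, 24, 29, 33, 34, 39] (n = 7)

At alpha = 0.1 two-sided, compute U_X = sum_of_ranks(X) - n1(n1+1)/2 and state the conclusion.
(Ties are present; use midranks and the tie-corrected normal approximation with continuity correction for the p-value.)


Step 1: Combine and sort all 12 observations; assign midranks.
sorted (value, group): (7,X), (10,X), (14,X), (19,Y), (23,Y), (24,X), (24,Y), (29,Y), (30,X), (33,Y), (34,Y), (39,Y)
ranks: 7->1, 10->2, 14->3, 19->4, 23->5, 24->6.5, 24->6.5, 29->8, 30->9, 33->10, 34->11, 39->12
Step 2: Rank sum for X: R1 = 1 + 2 + 3 + 6.5 + 9 = 21.5.
Step 3: U_X = R1 - n1(n1+1)/2 = 21.5 - 5*6/2 = 21.5 - 15 = 6.5.
       U_Y = n1*n2 - U_X = 35 - 6.5 = 28.5.
Step 4: Ties are present, so use the tie-corrected normal approximation (with continuity correction) for the p-value.
Step 5: p-value = 0.087602; compare to alpha = 0.1. reject H0.

U_X = 6.5, p = 0.087602, reject H0 at alpha = 0.1.


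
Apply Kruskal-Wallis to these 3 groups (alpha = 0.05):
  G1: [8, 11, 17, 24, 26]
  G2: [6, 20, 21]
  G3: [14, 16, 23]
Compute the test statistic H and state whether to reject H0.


Step 1: Combine all N = 11 observations and assign midranks.
sorted (value, group, rank): (6,G2,1), (8,G1,2), (11,G1,3), (14,G3,4), (16,G3,5), (17,G1,6), (20,G2,7), (21,G2,8), (23,G3,9), (24,G1,10), (26,G1,11)
Step 2: Sum ranks within each group.
R_1 = 32 (n_1 = 5)
R_2 = 16 (n_2 = 3)
R_3 = 18 (n_3 = 3)
Step 3: H = 12/(N(N+1)) * sum(R_i^2/n_i) - 3(N+1)
     = 12/(11*12) * (32^2/5 + 16^2/3 + 18^2/3) - 3*12
     = 0.090909 * 398.133 - 36
     = 0.193939.
Step 4: No ties, so H is used without correction.
Step 5: Under H0, H ~ chi^2(2); p-value = 0.907584.
Step 6: alpha = 0.05. fail to reject H0.

H = 0.1939, df = 2, p = 0.907584, fail to reject H0.


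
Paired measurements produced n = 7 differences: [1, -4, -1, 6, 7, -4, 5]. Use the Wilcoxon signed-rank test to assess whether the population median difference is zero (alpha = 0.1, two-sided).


Step 1: Drop any zero differences (none here) and take |d_i|.
|d| = [1, 4, 1, 6, 7, 4, 5]
Step 2: Midrank |d_i| (ties get averaged ranks).
ranks: |1|->1.5, |4|->3.5, |1|->1.5, |6|->6, |7|->7, |4|->3.5, |5|->5
Step 3: Attach original signs; sum ranks with positive sign and with negative sign.
W+ = 1.5 + 6 + 7 + 5 = 19.5
W- = 3.5 + 1.5 + 3.5 = 8.5
(Check: W+ + W- = 28 should equal n(n+1)/2 = 28.)
Step 4: Test statistic W = min(W+, W-) = 8.5.
Step 5: Ties in |d|, so use the tie-corrected normal approximation.
        E[W] = n(n+1)/4 = 7*8/4 = 14.
        Tie groups: |d|=1 (t=2), |d|=4 (t=2); sum(t^3 - t) = 12.
        Var[W] = n(n+1)(2n+1)/24 - sum(t^3-t)/48 = 840/24 - 12/48 = 34.75.
        z = (W - E[W]) / sqrt(Var[W]) = (8.5 - 14) / 5.8949 = -0.9330.
        Two-sided p = 2*Phi(z) = 0.350816.
Step 6: alpha = 0.1. fail to reject H0.

W+ = 19.5, W- = 8.5, W = min = 8.5, p = 0.350816, fail to reject H0.


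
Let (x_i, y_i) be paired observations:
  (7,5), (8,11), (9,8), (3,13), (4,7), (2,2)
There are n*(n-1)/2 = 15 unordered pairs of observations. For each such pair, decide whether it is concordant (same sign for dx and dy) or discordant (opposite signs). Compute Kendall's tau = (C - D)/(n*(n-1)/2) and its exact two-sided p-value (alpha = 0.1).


Step 1: Enumerate the 15 unordered pairs (i,j) with i<j and classify each by sign(x_j-x_i) * sign(y_j-y_i).
  (1,2):dx=+1,dy=+6->C; (1,3):dx=+2,dy=+3->C; (1,4):dx=-4,dy=+8->D; (1,5):dx=-3,dy=+2->D
  (1,6):dx=-5,dy=-3->C; (2,3):dx=+1,dy=-3->D; (2,4):dx=-5,dy=+2->D; (2,5):dx=-4,dy=-4->C
  (2,6):dx=-6,dy=-9->C; (3,4):dx=-6,dy=+5->D; (3,5):dx=-5,dy=-1->C; (3,6):dx=-7,dy=-6->C
  (4,5):dx=+1,dy=-6->D; (4,6):dx=-1,dy=-11->C; (5,6):dx=-2,dy=-5->C
Step 2: C = 9, D = 6, total pairs = 15.
Step 3: tau = (C - D)/(n(n-1)/2) = (9 - 6)/15 = 0.200000.
Step 4: Exact two-sided p-value (enumerate n! = 720 permutations of y under H0): p = 0.719444.
Step 5: alpha = 0.1. fail to reject H0.

tau_b = 0.2000 (C=9, D=6), p = 0.719444, fail to reject H0.


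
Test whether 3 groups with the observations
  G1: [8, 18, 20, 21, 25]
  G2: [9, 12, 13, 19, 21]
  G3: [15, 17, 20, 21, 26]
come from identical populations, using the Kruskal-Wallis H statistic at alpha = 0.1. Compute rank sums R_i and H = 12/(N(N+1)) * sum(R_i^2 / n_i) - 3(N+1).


Step 1: Combine all N = 15 observations and assign midranks.
sorted (value, group, rank): (8,G1,1), (9,G2,2), (12,G2,3), (13,G2,4), (15,G3,5), (17,G3,6), (18,G1,7), (19,G2,8), (20,G1,9.5), (20,G3,9.5), (21,G1,12), (21,G2,12), (21,G3,12), (25,G1,14), (26,G3,15)
Step 2: Sum ranks within each group.
R_1 = 43.5 (n_1 = 5)
R_2 = 29 (n_2 = 5)
R_3 = 47.5 (n_3 = 5)
Step 3: H = 12/(N(N+1)) * sum(R_i^2/n_i) - 3(N+1)
     = 12/(15*16) * (43.5^2/5 + 29^2/5 + 47.5^2/5) - 3*16
     = 0.050000 * 997.9 - 48
     = 1.895000.
Step 4: Ties present; correction factor C = 1 - 30/(15^3 - 15) = 0.991071. Corrected H = 1.895000 / 0.991071 = 1.912072.
Step 5: Under H0, H ~ chi^2(2); p-value = 0.384414.
Step 6: alpha = 0.1. fail to reject H0.

H = 1.9121, df = 2, p = 0.384414, fail to reject H0.


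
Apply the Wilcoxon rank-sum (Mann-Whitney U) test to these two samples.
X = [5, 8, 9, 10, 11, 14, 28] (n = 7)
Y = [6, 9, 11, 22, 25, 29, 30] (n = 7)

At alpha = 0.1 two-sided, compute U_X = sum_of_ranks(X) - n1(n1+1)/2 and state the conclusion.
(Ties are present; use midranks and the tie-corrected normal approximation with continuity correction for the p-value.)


Step 1: Combine and sort all 14 observations; assign midranks.
sorted (value, group): (5,X), (6,Y), (8,X), (9,X), (9,Y), (10,X), (11,X), (11,Y), (14,X), (22,Y), (25,Y), (28,X), (29,Y), (30,Y)
ranks: 5->1, 6->2, 8->3, 9->4.5, 9->4.5, 10->6, 11->7.5, 11->7.5, 14->9, 22->10, 25->11, 28->12, 29->13, 30->14
Step 2: Rank sum for X: R1 = 1 + 3 + 4.5 + 6 + 7.5 + 9 + 12 = 43.
Step 3: U_X = R1 - n1(n1+1)/2 = 43 - 7*8/2 = 43 - 28 = 15.
       U_Y = n1*n2 - U_X = 49 - 15 = 34.
Step 4: Ties are present, so use the tie-corrected normal approximation (with continuity correction) for the p-value.
Step 5: p-value = 0.249110; compare to alpha = 0.1. fail to reject H0.

U_X = 15, p = 0.249110, fail to reject H0 at alpha = 0.1.


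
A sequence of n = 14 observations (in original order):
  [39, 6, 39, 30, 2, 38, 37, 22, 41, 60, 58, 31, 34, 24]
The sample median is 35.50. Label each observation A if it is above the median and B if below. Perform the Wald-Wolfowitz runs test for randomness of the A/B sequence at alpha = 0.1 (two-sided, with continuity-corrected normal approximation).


Step 1: Compute median = 35.50; label A = above, B = below.
Labels in order: ABABBAABAAABBB  (n_A = 7, n_B = 7)
Step 2: Count runs R = 8.
Step 3: Under H0 (random ordering), E[R] = 2*n_A*n_B/(n_A+n_B) + 1 = 2*7*7/14 + 1 = 8.0000.
        Var[R] = 2*n_A*n_B*(2*n_A*n_B - n_A - n_B) / ((n_A+n_B)^2 * (n_A+n_B-1)) = 8232/2548 = 3.2308.
        SD[R] = 1.7974.
Step 4: R = E[R], so z = 0 with no continuity correction.
Step 5: Two-sided p-value via normal approximation = 2*(1 - Phi(|z|)) = 1.000000.
Step 6: alpha = 0.1. fail to reject H0.

R = 8, z = 0.0000, p = 1.000000, fail to reject H0.


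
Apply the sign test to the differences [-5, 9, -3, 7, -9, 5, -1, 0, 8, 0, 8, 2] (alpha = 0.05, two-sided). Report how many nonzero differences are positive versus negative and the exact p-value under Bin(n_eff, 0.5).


Step 1: Discard zero differences. Original n = 12; n_eff = number of nonzero differences = 10.
Nonzero differences (with sign): -5, +9, -3, +7, -9, +5, -1, +8, +8, +2
Step 2: Count signs: positive = 6, negative = 4.
Step 3: Under H0: P(positive) = 0.5, so the number of positives S ~ Bin(10, 0.5).
Step 4: Two-sided exact p-value = sum of Bin(10,0.5) probabilities at or below the observed probability = 0.753906.
Step 5: alpha = 0.05. fail to reject H0.

n_eff = 10, pos = 6, neg = 4, p = 0.753906, fail to reject H0.


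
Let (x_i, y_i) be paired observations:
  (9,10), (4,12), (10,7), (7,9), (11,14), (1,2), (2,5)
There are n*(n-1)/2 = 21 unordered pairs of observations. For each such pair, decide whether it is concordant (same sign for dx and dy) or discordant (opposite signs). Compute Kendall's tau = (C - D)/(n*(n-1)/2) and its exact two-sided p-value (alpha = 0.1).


Step 1: Enumerate the 21 unordered pairs (i,j) with i<j and classify each by sign(x_j-x_i) * sign(y_j-y_i).
  (1,2):dx=-5,dy=+2->D; (1,3):dx=+1,dy=-3->D; (1,4):dx=-2,dy=-1->C; (1,5):dx=+2,dy=+4->C
  (1,6):dx=-8,dy=-8->C; (1,7):dx=-7,dy=-5->C; (2,3):dx=+6,dy=-5->D; (2,4):dx=+3,dy=-3->D
  (2,5):dx=+7,dy=+2->C; (2,6):dx=-3,dy=-10->C; (2,7):dx=-2,dy=-7->C; (3,4):dx=-3,dy=+2->D
  (3,5):dx=+1,dy=+7->C; (3,6):dx=-9,dy=-5->C; (3,7):dx=-8,dy=-2->C; (4,5):dx=+4,dy=+5->C
  (4,6):dx=-6,dy=-7->C; (4,7):dx=-5,dy=-4->C; (5,6):dx=-10,dy=-12->C; (5,7):dx=-9,dy=-9->C
  (6,7):dx=+1,dy=+3->C
Step 2: C = 16, D = 5, total pairs = 21.
Step 3: tau = (C - D)/(n(n-1)/2) = (16 - 5)/21 = 0.523810.
Step 4: Exact two-sided p-value (enumerate n! = 5040 permutations of y under H0): p = 0.136111.
Step 5: alpha = 0.1. fail to reject H0.

tau_b = 0.5238 (C=16, D=5), p = 0.136111, fail to reject H0.


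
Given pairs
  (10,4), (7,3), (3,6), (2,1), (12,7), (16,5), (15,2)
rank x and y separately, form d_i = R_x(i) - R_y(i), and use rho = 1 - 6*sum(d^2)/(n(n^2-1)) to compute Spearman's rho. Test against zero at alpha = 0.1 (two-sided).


Step 1: Rank x and y separately (midranks; no ties here).
rank(x): 10->4, 7->3, 3->2, 2->1, 12->5, 16->7, 15->6
rank(y): 4->4, 3->3, 6->6, 1->1, 7->7, 5->5, 2->2
Step 2: d_i = R_x(i) - R_y(i); compute d_i^2.
  (4-4)^2=0, (3-3)^2=0, (2-6)^2=16, (1-1)^2=0, (5-7)^2=4, (7-5)^2=4, (6-2)^2=16
sum(d^2) = 40.
Step 3: rho = 1 - 6*40 / (7*(7^2 - 1)) = 1 - 240/336 = 0.285714.
Step 4: Under H0, t = rho * sqrt((n-2)/(1-rho^2)) = 0.6667 ~ t(5).
Step 5: Two-sided p-value from the t-distribution with 5 df = 0.534509.
Step 6: alpha = 0.1. fail to reject H0.

rho = 0.2857, p = 0.534509, fail to reject H0 at alpha = 0.1.


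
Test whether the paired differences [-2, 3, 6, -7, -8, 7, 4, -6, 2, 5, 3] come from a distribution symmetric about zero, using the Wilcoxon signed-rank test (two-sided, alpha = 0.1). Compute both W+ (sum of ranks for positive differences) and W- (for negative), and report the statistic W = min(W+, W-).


Step 1: Drop any zero differences (none here) and take |d_i|.
|d| = [2, 3, 6, 7, 8, 7, 4, 6, 2, 5, 3]
Step 2: Midrank |d_i| (ties get averaged ranks).
ranks: |2|->1.5, |3|->3.5, |6|->7.5, |7|->9.5, |8|->11, |7|->9.5, |4|->5, |6|->7.5, |2|->1.5, |5|->6, |3|->3.5
Step 3: Attach original signs; sum ranks with positive sign and with negative sign.
W+ = 3.5 + 7.5 + 9.5 + 5 + 1.5 + 6 + 3.5 = 36.5
W- = 1.5 + 9.5 + 11 + 7.5 = 29.5
(Check: W+ + W- = 66 should equal n(n+1)/2 = 66.)
Step 4: Test statistic W = min(W+, W-) = 29.5.
Step 5: Ties in |d|, so use the tie-corrected normal approximation.
        E[W] = n(n+1)/4 = 11*12/4 = 33.
        Tie groups: |d|=2 (t=2), |d|=3 (t=2), |d|=6 (t=2), |d|=7 (t=2); sum(t^3 - t) = 24.
        Var[W] = n(n+1)(2n+1)/24 - sum(t^3-t)/48 = 3036/24 - 24/48 = 126.
        z = (W - E[W]) / sqrt(Var[W]) = (29.5 - 33) / 11.2250 = -0.3118.
        Two-sided p = 2*Phi(z) = 0.755189.
Step 6: alpha = 0.1. fail to reject H0.

W+ = 36.5, W- = 29.5, W = min = 29.5, p = 0.755189, fail to reject H0.


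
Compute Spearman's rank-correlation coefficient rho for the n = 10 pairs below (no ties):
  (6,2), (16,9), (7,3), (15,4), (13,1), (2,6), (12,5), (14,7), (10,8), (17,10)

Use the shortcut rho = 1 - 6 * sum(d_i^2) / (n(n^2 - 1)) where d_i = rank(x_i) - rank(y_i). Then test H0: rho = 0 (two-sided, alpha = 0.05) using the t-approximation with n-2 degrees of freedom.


Step 1: Rank x and y separately (midranks; no ties here).
rank(x): 6->2, 16->9, 7->3, 15->8, 13->6, 2->1, 12->5, 14->7, 10->4, 17->10
rank(y): 2->2, 9->9, 3->3, 4->4, 1->1, 6->6, 5->5, 7->7, 8->8, 10->10
Step 2: d_i = R_x(i) - R_y(i); compute d_i^2.
  (2-2)^2=0, (9-9)^2=0, (3-3)^2=0, (8-4)^2=16, (6-1)^2=25, (1-6)^2=25, (5-5)^2=0, (7-7)^2=0, (4-8)^2=16, (10-10)^2=0
sum(d^2) = 82.
Step 3: rho = 1 - 6*82 / (10*(10^2 - 1)) = 1 - 492/990 = 0.503030.
Step 4: Under H0, t = rho * sqrt((n-2)/(1-rho^2)) = 1.6462 ~ t(8).
Step 5: Two-sided p-value from the t-distribution with 8 df = 0.138334.
Step 6: alpha = 0.05. fail to reject H0.

rho = 0.5030, p = 0.138334, fail to reject H0 at alpha = 0.05.


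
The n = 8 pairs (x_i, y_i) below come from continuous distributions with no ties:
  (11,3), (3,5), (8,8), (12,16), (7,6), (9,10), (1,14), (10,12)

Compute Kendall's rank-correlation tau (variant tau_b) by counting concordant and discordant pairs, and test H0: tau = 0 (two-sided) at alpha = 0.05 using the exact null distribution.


Step 1: Enumerate the 28 unordered pairs (i,j) with i<j and classify each by sign(x_j-x_i) * sign(y_j-y_i).
  (1,2):dx=-8,dy=+2->D; (1,3):dx=-3,dy=+5->D; (1,4):dx=+1,dy=+13->C; (1,5):dx=-4,dy=+3->D
  (1,6):dx=-2,dy=+7->D; (1,7):dx=-10,dy=+11->D; (1,8):dx=-1,dy=+9->D; (2,3):dx=+5,dy=+3->C
  (2,4):dx=+9,dy=+11->C; (2,5):dx=+4,dy=+1->C; (2,6):dx=+6,dy=+5->C; (2,7):dx=-2,dy=+9->D
  (2,8):dx=+7,dy=+7->C; (3,4):dx=+4,dy=+8->C; (3,5):dx=-1,dy=-2->C; (3,6):dx=+1,dy=+2->C
  (3,7):dx=-7,dy=+6->D; (3,8):dx=+2,dy=+4->C; (4,5):dx=-5,dy=-10->C; (4,6):dx=-3,dy=-6->C
  (4,7):dx=-11,dy=-2->C; (4,8):dx=-2,dy=-4->C; (5,6):dx=+2,dy=+4->C; (5,7):dx=-6,dy=+8->D
  (5,8):dx=+3,dy=+6->C; (6,7):dx=-8,dy=+4->D; (6,8):dx=+1,dy=+2->C; (7,8):dx=+9,dy=-2->D
Step 2: C = 17, D = 11, total pairs = 28.
Step 3: tau = (C - D)/(n(n-1)/2) = (17 - 11)/28 = 0.214286.
Step 4: Exact two-sided p-value (enumerate n! = 40320 permutations of y under H0): p = 0.548413.
Step 5: alpha = 0.05. fail to reject H0.

tau_b = 0.2143 (C=17, D=11), p = 0.548413, fail to reject H0.


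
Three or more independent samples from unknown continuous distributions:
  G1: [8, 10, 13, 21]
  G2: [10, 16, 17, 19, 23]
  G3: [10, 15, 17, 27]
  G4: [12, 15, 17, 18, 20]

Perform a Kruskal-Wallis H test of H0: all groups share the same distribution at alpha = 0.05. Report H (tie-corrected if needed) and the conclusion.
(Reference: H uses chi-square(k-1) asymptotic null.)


Step 1: Combine all N = 18 observations and assign midranks.
sorted (value, group, rank): (8,G1,1), (10,G1,3), (10,G2,3), (10,G3,3), (12,G4,5), (13,G1,6), (15,G3,7.5), (15,G4,7.5), (16,G2,9), (17,G2,11), (17,G3,11), (17,G4,11), (18,G4,13), (19,G2,14), (20,G4,15), (21,G1,16), (23,G2,17), (27,G3,18)
Step 2: Sum ranks within each group.
R_1 = 26 (n_1 = 4)
R_2 = 54 (n_2 = 5)
R_3 = 39.5 (n_3 = 4)
R_4 = 51.5 (n_4 = 5)
Step 3: H = 12/(N(N+1)) * sum(R_i^2/n_i) - 3(N+1)
     = 12/(18*19) * (26^2/4 + 54^2/5 + 39.5^2/4 + 51.5^2/5) - 3*19
     = 0.035088 * 1672.71 - 57
     = 1.691667.
Step 4: Ties present; correction factor C = 1 - 54/(18^3 - 18) = 0.990712. Corrected H = 1.691667 / 0.990712 = 1.707526.
Step 5: Under H0, H ~ chi^2(3); p-value = 0.635262.
Step 6: alpha = 0.05. fail to reject H0.

H = 1.7075, df = 3, p = 0.635262, fail to reject H0.


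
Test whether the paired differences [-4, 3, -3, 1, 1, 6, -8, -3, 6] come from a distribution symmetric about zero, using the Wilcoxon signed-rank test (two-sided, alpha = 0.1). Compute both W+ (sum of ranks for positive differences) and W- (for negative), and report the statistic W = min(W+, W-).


Step 1: Drop any zero differences (none here) and take |d_i|.
|d| = [4, 3, 3, 1, 1, 6, 8, 3, 6]
Step 2: Midrank |d_i| (ties get averaged ranks).
ranks: |4|->6, |3|->4, |3|->4, |1|->1.5, |1|->1.5, |6|->7.5, |8|->9, |3|->4, |6|->7.5
Step 3: Attach original signs; sum ranks with positive sign and with negative sign.
W+ = 4 + 1.5 + 1.5 + 7.5 + 7.5 = 22
W- = 6 + 4 + 9 + 4 = 23
(Check: W+ + W- = 45 should equal n(n+1)/2 = 45.)
Step 4: Test statistic W = min(W+, W-) = 22.
Step 5: Ties in |d|, so use the tie-corrected normal approximation.
        E[W] = n(n+1)/4 = 9*10/4 = 22.5.
        Tie groups: |d|=1 (t=2), |d|=3 (t=3), |d|=6 (t=2); sum(t^3 - t) = 36.
        Var[W] = n(n+1)(2n+1)/24 - sum(t^3-t)/48 = 1710/24 - 36/48 = 70.5.
        z = (W - E[W]) / sqrt(Var[W]) = (22 - 22.5) / 8.3964 = -0.0595.
        Two-sided p = 2*Phi(z) = 0.952515.
Step 6: alpha = 0.1. fail to reject H0.

W+ = 22, W- = 23, W = min = 22, p = 0.952515, fail to reject H0.


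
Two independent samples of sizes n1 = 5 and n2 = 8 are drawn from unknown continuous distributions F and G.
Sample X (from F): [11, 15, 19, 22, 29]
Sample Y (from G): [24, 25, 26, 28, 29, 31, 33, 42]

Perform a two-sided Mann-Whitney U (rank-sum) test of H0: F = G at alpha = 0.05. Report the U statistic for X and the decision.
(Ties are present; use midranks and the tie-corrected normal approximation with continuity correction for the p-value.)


Step 1: Combine and sort all 13 observations; assign midranks.
sorted (value, group): (11,X), (15,X), (19,X), (22,X), (24,Y), (25,Y), (26,Y), (28,Y), (29,X), (29,Y), (31,Y), (33,Y), (42,Y)
ranks: 11->1, 15->2, 19->3, 22->4, 24->5, 25->6, 26->7, 28->8, 29->9.5, 29->9.5, 31->11, 33->12, 42->13
Step 2: Rank sum for X: R1 = 1 + 2 + 3 + 4 + 9.5 = 19.5.
Step 3: U_X = R1 - n1(n1+1)/2 = 19.5 - 5*6/2 = 19.5 - 15 = 4.5.
       U_Y = n1*n2 - U_X = 40 - 4.5 = 35.5.
Step 4: Ties are present, so use the tie-corrected normal approximation (with continuity correction) for the p-value.
Step 5: p-value = 0.027892; compare to alpha = 0.05. reject H0.

U_X = 4.5, p = 0.027892, reject H0 at alpha = 0.05.


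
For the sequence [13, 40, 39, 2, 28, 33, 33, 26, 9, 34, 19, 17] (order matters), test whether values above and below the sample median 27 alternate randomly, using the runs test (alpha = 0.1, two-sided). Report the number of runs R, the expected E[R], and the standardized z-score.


Step 1: Compute median = 27; label A = above, B = below.
Labels in order: BAABAAABBABB  (n_A = 6, n_B = 6)
Step 2: Count runs R = 7.
Step 3: Under H0 (random ordering), E[R] = 2*n_A*n_B/(n_A+n_B) + 1 = 2*6*6/12 + 1 = 7.0000.
        Var[R] = 2*n_A*n_B*(2*n_A*n_B - n_A - n_B) / ((n_A+n_B)^2 * (n_A+n_B-1)) = 4320/1584 = 2.7273.
        SD[R] = 1.6514.
Step 4: R = E[R], so z = 0 with no continuity correction.
Step 5: Two-sided p-value via normal approximation = 2*(1 - Phi(|z|)) = 1.000000.
Step 6: alpha = 0.1. fail to reject H0.

R = 7, z = 0.0000, p = 1.000000, fail to reject H0.


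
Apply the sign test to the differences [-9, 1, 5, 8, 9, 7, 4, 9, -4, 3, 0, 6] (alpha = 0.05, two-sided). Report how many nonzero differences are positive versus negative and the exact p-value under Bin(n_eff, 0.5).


Step 1: Discard zero differences. Original n = 12; n_eff = number of nonzero differences = 11.
Nonzero differences (with sign): -9, +1, +5, +8, +9, +7, +4, +9, -4, +3, +6
Step 2: Count signs: positive = 9, negative = 2.
Step 3: Under H0: P(positive) = 0.5, so the number of positives S ~ Bin(11, 0.5).
Step 4: Two-sided exact p-value = sum of Bin(11,0.5) probabilities at or below the observed probability = 0.065430.
Step 5: alpha = 0.05. fail to reject H0.

n_eff = 11, pos = 9, neg = 2, p = 0.065430, fail to reject H0.


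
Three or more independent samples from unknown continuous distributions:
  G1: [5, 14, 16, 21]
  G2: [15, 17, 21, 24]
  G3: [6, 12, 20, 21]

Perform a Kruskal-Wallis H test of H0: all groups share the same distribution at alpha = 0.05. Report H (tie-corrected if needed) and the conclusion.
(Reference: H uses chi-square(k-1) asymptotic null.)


Step 1: Combine all N = 12 observations and assign midranks.
sorted (value, group, rank): (5,G1,1), (6,G3,2), (12,G3,3), (14,G1,4), (15,G2,5), (16,G1,6), (17,G2,7), (20,G3,8), (21,G1,10), (21,G2,10), (21,G3,10), (24,G2,12)
Step 2: Sum ranks within each group.
R_1 = 21 (n_1 = 4)
R_2 = 34 (n_2 = 4)
R_3 = 23 (n_3 = 4)
Step 3: H = 12/(N(N+1)) * sum(R_i^2/n_i) - 3(N+1)
     = 12/(12*13) * (21^2/4 + 34^2/4 + 23^2/4) - 3*13
     = 0.076923 * 531.5 - 39
     = 1.884615.
Step 4: Ties present; correction factor C = 1 - 24/(12^3 - 12) = 0.986014. Corrected H = 1.884615 / 0.986014 = 1.911348.
Step 5: Under H0, H ~ chi^2(2); p-value = 0.384553.
Step 6: alpha = 0.05. fail to reject H0.

H = 1.9113, df = 2, p = 0.384553, fail to reject H0.


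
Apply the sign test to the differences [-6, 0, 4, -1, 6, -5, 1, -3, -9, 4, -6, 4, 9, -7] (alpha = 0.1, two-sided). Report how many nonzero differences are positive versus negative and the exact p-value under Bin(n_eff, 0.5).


Step 1: Discard zero differences. Original n = 14; n_eff = number of nonzero differences = 13.
Nonzero differences (with sign): -6, +4, -1, +6, -5, +1, -3, -9, +4, -6, +4, +9, -7
Step 2: Count signs: positive = 6, negative = 7.
Step 3: Under H0: P(positive) = 0.5, so the number of positives S ~ Bin(13, 0.5).
Step 4: Two-sided exact p-value = sum of Bin(13,0.5) probabilities at or below the observed probability = 1.000000.
Step 5: alpha = 0.1. fail to reject H0.

n_eff = 13, pos = 6, neg = 7, p = 1.000000, fail to reject H0.


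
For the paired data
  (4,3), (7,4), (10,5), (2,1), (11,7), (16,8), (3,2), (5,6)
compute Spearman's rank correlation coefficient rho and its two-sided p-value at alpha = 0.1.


Step 1: Rank x and y separately (midranks; no ties here).
rank(x): 4->3, 7->5, 10->6, 2->1, 11->7, 16->8, 3->2, 5->4
rank(y): 3->3, 4->4, 5->5, 1->1, 7->7, 8->8, 2->2, 6->6
Step 2: d_i = R_x(i) - R_y(i); compute d_i^2.
  (3-3)^2=0, (5-4)^2=1, (6-5)^2=1, (1-1)^2=0, (7-7)^2=0, (8-8)^2=0, (2-2)^2=0, (4-6)^2=4
sum(d^2) = 6.
Step 3: rho = 1 - 6*6 / (8*(8^2 - 1)) = 1 - 36/504 = 0.928571.
Step 4: Under H0, t = rho * sqrt((n-2)/(1-rho^2)) = 6.1283 ~ t(6).
Step 5: Two-sided p-value from the t-distribution with 6 df = 0.000863.
Step 6: alpha = 0.1. reject H0.

rho = 0.9286, p = 0.000863, reject H0 at alpha = 0.1.


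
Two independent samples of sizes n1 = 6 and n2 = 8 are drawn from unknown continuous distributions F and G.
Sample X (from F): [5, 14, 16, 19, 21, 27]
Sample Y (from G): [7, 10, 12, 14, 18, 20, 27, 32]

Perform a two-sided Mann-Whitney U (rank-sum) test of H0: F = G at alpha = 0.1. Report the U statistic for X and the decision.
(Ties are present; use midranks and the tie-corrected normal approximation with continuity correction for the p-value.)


Step 1: Combine and sort all 14 observations; assign midranks.
sorted (value, group): (5,X), (7,Y), (10,Y), (12,Y), (14,X), (14,Y), (16,X), (18,Y), (19,X), (20,Y), (21,X), (27,X), (27,Y), (32,Y)
ranks: 5->1, 7->2, 10->3, 12->4, 14->5.5, 14->5.5, 16->7, 18->8, 19->9, 20->10, 21->11, 27->12.5, 27->12.5, 32->14
Step 2: Rank sum for X: R1 = 1 + 5.5 + 7 + 9 + 11 + 12.5 = 46.
Step 3: U_X = R1 - n1(n1+1)/2 = 46 - 6*7/2 = 46 - 21 = 25.
       U_Y = n1*n2 - U_X = 48 - 25 = 23.
Step 4: Ties are present, so use the tie-corrected normal approximation (with continuity correction) for the p-value.
Step 5: p-value = 0.948419; compare to alpha = 0.1. fail to reject H0.

U_X = 25, p = 0.948419, fail to reject H0 at alpha = 0.1.


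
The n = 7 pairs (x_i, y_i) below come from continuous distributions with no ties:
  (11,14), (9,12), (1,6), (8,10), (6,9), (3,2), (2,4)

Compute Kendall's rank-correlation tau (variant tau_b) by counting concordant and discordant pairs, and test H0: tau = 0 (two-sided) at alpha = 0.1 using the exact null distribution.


Step 1: Enumerate the 21 unordered pairs (i,j) with i<j and classify each by sign(x_j-x_i) * sign(y_j-y_i).
  (1,2):dx=-2,dy=-2->C; (1,3):dx=-10,dy=-8->C; (1,4):dx=-3,dy=-4->C; (1,5):dx=-5,dy=-5->C
  (1,6):dx=-8,dy=-12->C; (1,7):dx=-9,dy=-10->C; (2,3):dx=-8,dy=-6->C; (2,4):dx=-1,dy=-2->C
  (2,5):dx=-3,dy=-3->C; (2,6):dx=-6,dy=-10->C; (2,7):dx=-7,dy=-8->C; (3,4):dx=+7,dy=+4->C
  (3,5):dx=+5,dy=+3->C; (3,6):dx=+2,dy=-4->D; (3,7):dx=+1,dy=-2->D; (4,5):dx=-2,dy=-1->C
  (4,6):dx=-5,dy=-8->C; (4,7):dx=-6,dy=-6->C; (5,6):dx=-3,dy=-7->C; (5,7):dx=-4,dy=-5->C
  (6,7):dx=-1,dy=+2->D
Step 2: C = 18, D = 3, total pairs = 21.
Step 3: tau = (C - D)/(n(n-1)/2) = (18 - 3)/21 = 0.714286.
Step 4: Exact two-sided p-value (enumerate n! = 5040 permutations of y under H0): p = 0.030159.
Step 5: alpha = 0.1. reject H0.

tau_b = 0.7143 (C=18, D=3), p = 0.030159, reject H0.
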